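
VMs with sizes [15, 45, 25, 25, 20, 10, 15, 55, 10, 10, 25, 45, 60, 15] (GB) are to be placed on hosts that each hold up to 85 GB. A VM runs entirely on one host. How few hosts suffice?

5

Total = 60 + 55 + 45 + 45 + 25 + 25 + 25 + 20 + 15 + 15 + 15 + 10 + 10 + 10 = 375 GB.
Lower bound: ⌈375/85⌉ = 5 hosts.
A packing using 5 hosts:
  host 1: 60 + 25 = 85
  host 2: 55 + 25 = 80
  host 3: 45 + 25 + 15 = 85
  host 4: 45 + 20 + 15 = 80
  host 5: 15 + 10 + 10 + 10 = 45
This matches the lower bound, so 5 is optimal.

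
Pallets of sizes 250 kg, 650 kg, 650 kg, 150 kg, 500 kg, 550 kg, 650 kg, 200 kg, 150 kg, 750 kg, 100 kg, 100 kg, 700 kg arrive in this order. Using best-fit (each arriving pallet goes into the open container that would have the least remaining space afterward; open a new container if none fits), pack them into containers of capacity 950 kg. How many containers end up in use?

  250 → container 1 (new)  [load 250/950]
  650 → container 1  [load 900/950]
  650 → container 2 (new)  [load 650/950]
  150 → container 2  [load 800/950]
  500 → container 3 (new)  [load 500/950]
  550 → container 4 (new)  [load 550/950]
  650 → container 5 (new)  [load 650/950]
  200 → container 5  [load 850/950]
  150 → container 2  [load 950/950]
  750 → container 6 (new)  [load 750/950]
  100 → container 5  [load 950/950]
  100 → container 6  [load 850/950]
  700 → container 7 (new)  [load 700/950]
7 containers opened.

7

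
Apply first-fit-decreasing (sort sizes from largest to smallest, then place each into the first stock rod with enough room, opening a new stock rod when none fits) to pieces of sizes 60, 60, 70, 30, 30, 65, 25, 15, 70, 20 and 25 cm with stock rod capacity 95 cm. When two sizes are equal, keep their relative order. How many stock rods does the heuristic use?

Sorted descending: 70, 70, 65, 60, 60, 30, 30, 25, 25, 20, 15.
  70 → stock rod 1 (new)  [load 70/95]
  70 → stock rod 2 (new)  [load 70/95]
  65 → stock rod 3 (new)  [load 65/95]
  60 → stock rod 4 (new)  [load 60/95]
  60 → stock rod 5 (new)  [load 60/95]
  30 → stock rod 3  [load 95/95]
  30 → stock rod 4  [load 90/95]
  25 → stock rod 1  [load 95/95]
  25 → stock rod 2  [load 95/95]
  20 → stock rod 5  [load 80/95]
  15 → stock rod 5  [load 95/95]
5 stock rods opened.

5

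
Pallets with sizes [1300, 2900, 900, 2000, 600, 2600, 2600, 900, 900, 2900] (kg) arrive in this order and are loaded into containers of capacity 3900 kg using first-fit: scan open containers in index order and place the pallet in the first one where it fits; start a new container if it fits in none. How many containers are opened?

6

  1300 → container 1 (new)  [load 1300/3900]
  2900 → container 2 (new)  [load 2900/3900]
  900 → container 1  [load 2200/3900]
  2000 → container 3 (new)  [load 2000/3900]
  600 → container 1  [load 2800/3900]
  2600 → container 4 (new)  [load 2600/3900]
  2600 → container 5 (new)  [load 2600/3900]
  900 → container 1  [load 3700/3900]
  900 → container 2  [load 3800/3900]
  2900 → container 6 (new)  [load 2900/3900]
6 containers opened.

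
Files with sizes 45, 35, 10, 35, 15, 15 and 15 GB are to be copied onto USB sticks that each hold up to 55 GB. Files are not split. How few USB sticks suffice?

Total = 45 + 35 + 35 + 15 + 15 + 15 + 10 = 170 GB.
Lower bound: ⌈170/55⌉ = 4 USB sticks.
A packing using 4 USB sticks:
  USB stick 1: 45 + 10 = 55
  USB stick 2: 35 + 15 = 50
  USB stick 3: 35 + 15 = 50
  USB stick 4: 15 = 15
This matches the lower bound, so 4 is optimal.

4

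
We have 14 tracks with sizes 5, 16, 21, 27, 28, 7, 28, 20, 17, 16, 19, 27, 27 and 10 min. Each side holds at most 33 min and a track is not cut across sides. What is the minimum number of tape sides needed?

Total = 28 + 28 + 27 + 27 + 27 + 21 + 20 + 19 + 17 + 16 + 16 + 10 + 7 + 5 = 268 min.
Lower bound: ⌈268/33⌉ = 9 tape sides.
A packing using 10 tape sides:
  side 1: 28 + 5 = 33
  side 2: 28 = 28
  side 3: 27 = 27
  side 4: 27 = 27
  side 5: 27 = 27
  side 6: 21 + 10 = 31
  side 7: 20 + 7 = 27
  side 8: 19 = 19
  side 9: 17 + 16 = 33
  side 10: 16 = 16
No arrangement into 9 tape sides stays within capacity, so 10 is optimal.

10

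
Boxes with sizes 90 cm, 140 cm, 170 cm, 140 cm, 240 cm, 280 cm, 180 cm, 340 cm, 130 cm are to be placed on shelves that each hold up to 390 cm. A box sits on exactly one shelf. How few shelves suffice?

5

Total = 340 + 280 + 240 + 180 + 170 + 140 + 140 + 130 + 90 = 1710 cm.
Lower bound: ⌈1710/390⌉ = 5 shelves.
A packing using 5 shelves:
  shelf 1: 340 = 340
  shelf 2: 280 + 90 = 370
  shelf 3: 240 + 140 = 380
  shelf 4: 180 + 170 = 350
  shelf 5: 140 + 130 = 270
This matches the lower bound, so 5 is optimal.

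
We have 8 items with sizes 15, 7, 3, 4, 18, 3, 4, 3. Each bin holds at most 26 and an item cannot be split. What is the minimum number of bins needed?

3

Total = 18 + 15 + 7 + 4 + 4 + 3 + 3 + 3 = 57.
Lower bound: ⌈57/26⌉ = 3 bins.
A packing using 3 bins:
  bin 1: 18 + 7 = 25
  bin 2: 15 + 4 + 4 + 3 = 26
  bin 3: 3 + 3 = 6
This matches the lower bound, so 3 is optimal.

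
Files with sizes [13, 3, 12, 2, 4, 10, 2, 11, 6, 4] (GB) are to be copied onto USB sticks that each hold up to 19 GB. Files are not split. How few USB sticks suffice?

4

Total = 13 + 12 + 11 + 10 + 6 + 4 + 4 + 3 + 2 + 2 = 67 GB.
Lower bound: ⌈67/19⌉ = 4 USB sticks.
A packing using 4 USB sticks:
  USB stick 1: 13 + 6 = 19
  USB stick 2: 12 + 4 + 3 = 19
  USB stick 3: 11 + 4 + 2 + 2 = 19
  USB stick 4: 10 = 10
This matches the lower bound, so 4 is optimal.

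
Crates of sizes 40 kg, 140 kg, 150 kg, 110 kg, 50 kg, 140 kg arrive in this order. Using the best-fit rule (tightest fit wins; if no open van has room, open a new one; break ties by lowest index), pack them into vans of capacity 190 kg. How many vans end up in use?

4

  40 → van 1 (new)  [load 40/190]
  140 → van 1  [load 180/190]
  150 → van 2 (new)  [load 150/190]
  110 → van 3 (new)  [load 110/190]
  50 → van 3  [load 160/190]
  140 → van 4 (new)  [load 140/190]
4 vans opened.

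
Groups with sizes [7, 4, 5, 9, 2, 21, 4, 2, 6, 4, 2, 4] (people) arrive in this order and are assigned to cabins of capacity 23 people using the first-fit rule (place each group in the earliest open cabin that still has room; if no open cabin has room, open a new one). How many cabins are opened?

4

  7 → cabin 1 (new)  [load 7/23]
  4 → cabin 1  [load 11/23]
  5 → cabin 1  [load 16/23]
  9 → cabin 2 (new)  [load 9/23]
  2 → cabin 1  [load 18/23]
  21 → cabin 3 (new)  [load 21/23]
  4 → cabin 1  [load 22/23]
  2 → cabin 2  [load 11/23]
  6 → cabin 2  [load 17/23]
  4 → cabin 2  [load 21/23]
  2 → cabin 2  [load 23/23]
  4 → cabin 4 (new)  [load 4/23]
4 cabins opened.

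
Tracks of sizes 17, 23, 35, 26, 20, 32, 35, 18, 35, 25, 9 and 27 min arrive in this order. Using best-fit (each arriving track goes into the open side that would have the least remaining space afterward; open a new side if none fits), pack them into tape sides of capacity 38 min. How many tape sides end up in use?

10

  17 → side 1 (new)  [load 17/38]
  23 → side 2 (new)  [load 23/38]
  35 → side 3 (new)  [load 35/38]
  26 → side 4 (new)  [load 26/38]
  20 → side 1  [load 37/38]
  32 → side 5 (new)  [load 32/38]
  35 → side 6 (new)  [load 35/38]
  18 → side 7 (new)  [load 18/38]
  35 → side 8 (new)  [load 35/38]
  25 → side 9 (new)  [load 25/38]
  9 → side 4  [load 35/38]
  27 → side 10 (new)  [load 27/38]
10 tape sides opened.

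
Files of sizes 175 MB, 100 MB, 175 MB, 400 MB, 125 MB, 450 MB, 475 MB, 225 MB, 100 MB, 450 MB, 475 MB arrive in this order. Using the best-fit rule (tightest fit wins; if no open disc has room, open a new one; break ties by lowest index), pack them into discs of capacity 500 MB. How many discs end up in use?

7

  175 → disc 1 (new)  [load 175/500]
  100 → disc 1  [load 275/500]
  175 → disc 1  [load 450/500]
  400 → disc 2 (new)  [load 400/500]
  125 → disc 3 (new)  [load 125/500]
  450 → disc 4 (new)  [load 450/500]
  475 → disc 5 (new)  [load 475/500]
  225 → disc 3  [load 350/500]
  100 → disc 2  [load 500/500]
  450 → disc 6 (new)  [load 450/500]
  475 → disc 7 (new)  [load 475/500]
7 discs opened.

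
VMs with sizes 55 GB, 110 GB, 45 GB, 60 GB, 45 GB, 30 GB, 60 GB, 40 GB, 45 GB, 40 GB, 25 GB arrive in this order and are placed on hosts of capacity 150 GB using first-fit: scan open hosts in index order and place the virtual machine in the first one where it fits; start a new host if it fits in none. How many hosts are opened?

  55 → host 1 (new)  [load 55/150]
  110 → host 2 (new)  [load 110/150]
  45 → host 1  [load 100/150]
  60 → host 3 (new)  [load 60/150]
  45 → host 1  [load 145/150]
  30 → host 2  [load 140/150]
  60 → host 3  [load 120/150]
  40 → host 4 (new)  [load 40/150]
  45 → host 4  [load 85/150]
  40 → host 4  [load 125/150]
  25 → host 3  [load 145/150]
4 hosts opened.

4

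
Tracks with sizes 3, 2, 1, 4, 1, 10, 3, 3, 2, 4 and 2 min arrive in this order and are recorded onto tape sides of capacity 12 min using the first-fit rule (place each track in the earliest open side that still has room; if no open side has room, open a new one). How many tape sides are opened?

3

  3 → side 1 (new)  [load 3/12]
  2 → side 1  [load 5/12]
  1 → side 1  [load 6/12]
  4 → side 1  [load 10/12]
  1 → side 1  [load 11/12]
  10 → side 2 (new)  [load 10/12]
  3 → side 3 (new)  [load 3/12]
  3 → side 3  [load 6/12]
  2 → side 2  [load 12/12]
  4 → side 3  [load 10/12]
  2 → side 3  [load 12/12]
3 tape sides opened.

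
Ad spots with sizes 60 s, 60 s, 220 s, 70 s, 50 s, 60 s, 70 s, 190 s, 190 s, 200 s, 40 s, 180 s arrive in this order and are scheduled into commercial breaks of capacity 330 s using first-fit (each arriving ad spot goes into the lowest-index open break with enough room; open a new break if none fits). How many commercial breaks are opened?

  60 → break 1 (new)  [load 60/330]
  60 → break 1  [load 120/330]
  220 → break 2 (new)  [load 220/330]
  70 → break 1  [load 190/330]
  50 → break 1  [load 240/330]
  60 → break 1  [load 300/330]
  70 → break 2  [load 290/330]
  190 → break 3 (new)  [load 190/330]
  190 → break 4 (new)  [load 190/330]
  200 → break 5 (new)  [load 200/330]
  40 → break 2  [load 330/330]
  180 → break 6 (new)  [load 180/330]
6 commercial breaks opened.

6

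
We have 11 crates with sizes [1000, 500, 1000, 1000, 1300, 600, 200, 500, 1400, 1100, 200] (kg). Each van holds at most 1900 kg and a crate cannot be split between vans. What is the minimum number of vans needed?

6

Total = 1400 + 1300 + 1100 + 1000 + 1000 + 1000 + 600 + 500 + 500 + 200 + 200 = 8800 kg.
Lower bound: ⌈8800/1900⌉ = 5 vans.
Also, 6 crates each exceed 950 kg, and no two of those can share a van, so at least 6 vans are needed.
A packing using 6 vans:
  van 1: 1400 + 500 = 1900
  van 2: 1300 + 600 = 1900
  van 3: 1100 + 500 + 200 = 1800
  van 4: 1000 + 200 = 1200
  van 5: 1000 = 1000
  van 6: 1000 = 1000
This matches the lower bound, so 6 is optimal.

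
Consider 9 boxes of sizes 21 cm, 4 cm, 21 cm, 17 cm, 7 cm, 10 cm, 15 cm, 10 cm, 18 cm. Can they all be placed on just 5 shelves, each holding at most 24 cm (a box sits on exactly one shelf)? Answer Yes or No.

Total = 123 cm; ⌈123/24⌉ = 6.
At least 6 shelves are required, but only 5 are allowed.

No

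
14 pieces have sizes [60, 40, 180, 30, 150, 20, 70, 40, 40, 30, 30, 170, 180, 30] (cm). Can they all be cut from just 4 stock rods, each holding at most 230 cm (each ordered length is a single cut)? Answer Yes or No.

Total = 1070 cm; ⌈1070/230⌉ = 5.
At least 5 stock rods are required, but only 4 are allowed.

No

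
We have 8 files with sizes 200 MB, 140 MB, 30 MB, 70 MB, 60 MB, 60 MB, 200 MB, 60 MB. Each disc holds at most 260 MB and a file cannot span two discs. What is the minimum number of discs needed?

4

Total = 200 + 200 + 140 + 70 + 60 + 60 + 60 + 30 = 820 MB.
Lower bound: ⌈820/260⌉ = 4 discs.
A packing using 4 discs:
  disc 1: 200 + 60 = 260
  disc 2: 200 + 60 = 260
  disc 3: 140 + 70 + 30 = 240
  disc 4: 60 = 60
This matches the lower bound, so 4 is optimal.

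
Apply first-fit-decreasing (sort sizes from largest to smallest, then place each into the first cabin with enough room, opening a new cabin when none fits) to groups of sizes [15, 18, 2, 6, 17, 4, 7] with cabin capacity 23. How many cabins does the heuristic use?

Sorted descending: 18, 17, 15, 7, 6, 4, 2.
  18 → cabin 1 (new)  [load 18/23]
  17 → cabin 2 (new)  [load 17/23]
  15 → cabin 3 (new)  [load 15/23]
  7 → cabin 3  [load 22/23]
  6 → cabin 2  [load 23/23]
  4 → cabin 1  [load 22/23]
  2 → cabin 4 (new)  [load 2/23]
4 cabins opened.

4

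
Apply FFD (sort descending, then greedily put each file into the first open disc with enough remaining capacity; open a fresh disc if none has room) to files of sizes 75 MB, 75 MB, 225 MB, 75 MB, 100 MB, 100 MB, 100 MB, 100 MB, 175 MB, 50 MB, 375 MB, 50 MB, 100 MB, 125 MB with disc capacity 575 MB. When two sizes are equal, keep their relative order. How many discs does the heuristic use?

4

Sorted descending: 375, 225, 175, 125, 100, 100, 100, 100, 100, 75, 75, 75, 50, 50.
  375 → disc 1 (new)  [load 375/575]
  225 → disc 2 (new)  [load 225/575]
  175 → disc 1  [load 550/575]
  125 → disc 2  [load 350/575]
  100 → disc 2  [load 450/575]
  100 → disc 2  [load 550/575]
  100 → disc 3 (new)  [load 100/575]
  100 → disc 3  [load 200/575]
  100 → disc 3  [load 300/575]
  75 → disc 3  [load 375/575]
  75 → disc 3  [load 450/575]
  75 → disc 3  [load 525/575]
  50 → disc 3  [load 575/575]
  50 → disc 4 (new)  [load 50/575]
4 discs opened.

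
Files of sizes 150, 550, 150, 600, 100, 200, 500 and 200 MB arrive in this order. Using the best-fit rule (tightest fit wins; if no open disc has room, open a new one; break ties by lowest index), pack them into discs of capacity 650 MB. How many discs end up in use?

5

  150 → disc 1 (new)  [load 150/650]
  550 → disc 2 (new)  [load 550/650]
  150 → disc 1  [load 300/650]
  600 → disc 3 (new)  [load 600/650]
  100 → disc 2  [load 650/650]
  200 → disc 1  [load 500/650]
  500 → disc 4 (new)  [load 500/650]
  200 → disc 5 (new)  [load 200/650]
5 discs opened.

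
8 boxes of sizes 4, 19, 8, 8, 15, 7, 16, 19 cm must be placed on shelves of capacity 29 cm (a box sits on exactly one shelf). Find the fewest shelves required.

4

Total = 19 + 19 + 16 + 15 + 8 + 8 + 7 + 4 = 96 cm.
Lower bound: ⌈96/29⌉ = 4 shelves.
A packing using 4 shelves:
  shelf 1: 19 + 8 = 27
  shelf 2: 19 + 8 = 27
  shelf 3: 16 + 7 + 4 = 27
  shelf 4: 15 = 15
This matches the lower bound, so 4 is optimal.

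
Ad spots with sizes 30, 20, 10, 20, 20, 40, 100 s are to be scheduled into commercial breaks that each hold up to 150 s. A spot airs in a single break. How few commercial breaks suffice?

2

Total = 100 + 40 + 30 + 20 + 20 + 20 + 10 = 240 s.
Lower bound: ⌈240/150⌉ = 2 commercial breaks.
A packing using 2 commercial breaks:
  break 1: 100 + 40 + 10 = 150
  break 2: 30 + 20 + 20 + 20 = 90
This matches the lower bound, so 2 is optimal.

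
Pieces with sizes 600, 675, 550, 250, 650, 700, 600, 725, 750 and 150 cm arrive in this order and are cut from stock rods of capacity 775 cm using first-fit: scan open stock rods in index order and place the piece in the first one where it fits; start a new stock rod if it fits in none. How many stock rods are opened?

9

  600 → stock rod 1 (new)  [load 600/775]
  675 → stock rod 2 (new)  [load 675/775]
  550 → stock rod 3 (new)  [load 550/775]
  250 → stock rod 4 (new)  [load 250/775]
  650 → stock rod 5 (new)  [load 650/775]
  700 → stock rod 6 (new)  [load 700/775]
  600 → stock rod 7 (new)  [load 600/775]
  725 → stock rod 8 (new)  [load 725/775]
  750 → stock rod 9 (new)  [load 750/775]
  150 → stock rod 1  [load 750/775]
9 stock rods opened.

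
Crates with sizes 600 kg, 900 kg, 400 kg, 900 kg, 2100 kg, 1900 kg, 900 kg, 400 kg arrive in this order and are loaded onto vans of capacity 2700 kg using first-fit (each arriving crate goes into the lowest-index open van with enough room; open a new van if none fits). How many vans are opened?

  600 → van 1 (new)  [load 600/2700]
  900 → van 1  [load 1500/2700]
  400 → van 1  [load 1900/2700]
  900 → van 2 (new)  [load 900/2700]
  2100 → van 3 (new)  [load 2100/2700]
  1900 → van 4 (new)  [load 1900/2700]
  900 → van 2  [load 1800/2700]
  400 → van 1  [load 2300/2700]
4 vans opened.

4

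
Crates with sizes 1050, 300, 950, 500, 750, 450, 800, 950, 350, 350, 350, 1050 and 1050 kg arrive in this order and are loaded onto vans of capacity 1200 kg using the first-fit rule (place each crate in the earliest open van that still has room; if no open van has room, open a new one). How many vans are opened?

  1050 → van 1 (new)  [load 1050/1200]
  300 → van 2 (new)  [load 300/1200]
  950 → van 3 (new)  [load 950/1200]
  500 → van 2  [load 800/1200]
  750 → van 4 (new)  [load 750/1200]
  450 → van 4  [load 1200/1200]
  800 → van 5 (new)  [load 800/1200]
  950 → van 6 (new)  [load 950/1200]
  350 → van 2  [load 1150/1200]
  350 → van 5  [load 1150/1200]
  350 → van 7 (new)  [load 350/1200]
  1050 → van 8 (new)  [load 1050/1200]
  1050 → van 9 (new)  [load 1050/1200]
9 vans opened.

9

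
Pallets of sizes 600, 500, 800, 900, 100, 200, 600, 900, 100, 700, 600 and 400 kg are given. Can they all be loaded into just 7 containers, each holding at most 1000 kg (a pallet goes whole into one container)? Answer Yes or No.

Total = 6400 kg; ⌈6400/1000⌉ = 7.
The bound of 7 does not rule out 7, but exhaustive search shows no assignment into 7 containers of capacity 1000 kg exists — the minimum is 8.

No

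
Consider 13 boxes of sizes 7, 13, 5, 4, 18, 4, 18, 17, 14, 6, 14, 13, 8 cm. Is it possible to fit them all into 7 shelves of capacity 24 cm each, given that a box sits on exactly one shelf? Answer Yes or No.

A valid assignment using 7 shelves:
  shelf 1: 18 + 6 = 24
  shelf 2: 18 + 5 = 23
  shelf 3: 17 + 7 = 24
  shelf 4: 14 + 8 = 22
  shelf 5: 14 + 4 + 4 = 22
  shelf 6: 13 = 13
  shelf 7: 13 = 13
Every load is within 24 cm, so 7 shelves suffice.

Yes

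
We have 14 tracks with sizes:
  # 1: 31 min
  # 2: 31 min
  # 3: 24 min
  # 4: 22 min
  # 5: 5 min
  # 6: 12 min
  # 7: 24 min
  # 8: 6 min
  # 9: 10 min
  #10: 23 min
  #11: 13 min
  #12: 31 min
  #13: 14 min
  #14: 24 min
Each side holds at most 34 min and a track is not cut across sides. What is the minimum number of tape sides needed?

9

Total = 31 + 31 + 31 + 24 + 24 + 24 + 23 + 22 + 14 + 13 + 12 + 10 + 6 + 5 = 270 min.
Lower bound: ⌈270/34⌉ = 8 tape sides.
A packing using 9 tape sides:
  side 1: 31 = 31
  side 2: 31 = 31
  side 3: 31 = 31
  side 4: 24 + 10 = 34
  side 5: 24 + 6 = 30
  side 6: 24 + 5 = 29
  side 7: 23 = 23
  side 8: 22 + 12 = 34
  side 9: 14 + 13 = 27
No arrangement into 8 tape sides stays within capacity, so 9 is optimal.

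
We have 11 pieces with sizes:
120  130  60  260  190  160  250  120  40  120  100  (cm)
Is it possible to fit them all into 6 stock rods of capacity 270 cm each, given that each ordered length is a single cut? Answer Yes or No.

Total = 1550 cm; ⌈1550/270⌉ = 6.
The bound of 6 does not rule out 6, but exhaustive search shows no assignment into 6 stock rods of capacity 270 cm exists — the minimum is 7.

No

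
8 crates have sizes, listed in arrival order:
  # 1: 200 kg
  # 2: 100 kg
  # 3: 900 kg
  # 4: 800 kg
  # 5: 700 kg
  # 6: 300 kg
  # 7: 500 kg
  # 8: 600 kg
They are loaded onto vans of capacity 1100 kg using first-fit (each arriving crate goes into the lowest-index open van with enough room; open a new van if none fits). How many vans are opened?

  200 → van 1 (new)  [load 200/1100]
  100 → van 1  [load 300/1100]
  900 → van 2 (new)  [load 900/1100]
  800 → van 1  [load 1100/1100]
  700 → van 3 (new)  [load 700/1100]
  300 → van 3  [load 1000/1100]
  500 → van 4 (new)  [load 500/1100]
  600 → van 4  [load 1100/1100]
4 vans opened.

4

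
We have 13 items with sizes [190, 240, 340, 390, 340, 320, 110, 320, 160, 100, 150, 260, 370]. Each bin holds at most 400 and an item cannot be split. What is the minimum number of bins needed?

10

Total = 390 + 370 + 340 + 340 + 320 + 320 + 260 + 240 + 190 + 160 + 150 + 110 + 100 = 3290.
Lower bound: ⌈3290/400⌉ = 9 bins.
A packing using 10 bins:
  bin 1: 390 = 390
  bin 2: 370 = 370
  bin 3: 340 = 340
  bin 4: 340 = 340
  bin 5: 320 = 320
  bin 6: 320 = 320
  bin 7: 260 + 110 = 370
  bin 8: 240 + 160 = 400
  bin 9: 190 + 150 = 340
  bin 10: 100 = 100
No arrangement into 9 bins stays within capacity, so 10 is optimal.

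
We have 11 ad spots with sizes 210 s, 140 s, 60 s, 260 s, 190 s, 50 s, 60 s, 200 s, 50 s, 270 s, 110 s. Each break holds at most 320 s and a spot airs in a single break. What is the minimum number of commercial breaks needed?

Total = 270 + 260 + 210 + 200 + 190 + 140 + 110 + 60 + 60 + 50 + 50 = 1600 s.
Lower bound: ⌈1600/320⌉ = 5 commercial breaks.
A packing using 6 commercial breaks:
  break 1: 270 + 50 = 320
  break 2: 260 + 60 = 320
  break 3: 210 + 110 = 320
  break 4: 200 + 60 + 50 = 310
  break 5: 190 = 190
  break 6: 140 = 140
No arrangement into 5 commercial breaks stays within capacity, so 6 is optimal.

6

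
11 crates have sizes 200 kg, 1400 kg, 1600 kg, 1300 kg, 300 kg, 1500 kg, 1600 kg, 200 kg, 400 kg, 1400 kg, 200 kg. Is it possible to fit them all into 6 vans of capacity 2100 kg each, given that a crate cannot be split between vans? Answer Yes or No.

A valid assignment using 6 vans:
  van 1: 1600 + 400 = 2000
  van 2: 1600 + 300 + 200 = 2100
  van 3: 1500 + 200 + 200 = 1900
  van 4: 1400 = 1400
  van 5: 1400 = 1400
  van 6: 1300 = 1300
Every load is within 2100 kg, so 6 vans suffice.

Yes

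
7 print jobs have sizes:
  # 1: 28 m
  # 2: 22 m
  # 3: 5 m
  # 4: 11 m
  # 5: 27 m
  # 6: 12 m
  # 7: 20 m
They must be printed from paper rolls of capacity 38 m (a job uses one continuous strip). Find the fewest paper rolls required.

4

Total = 28 + 27 + 22 + 20 + 12 + 11 + 5 = 125 m.
Lower bound: ⌈125/38⌉ = 4 paper rolls.
A packing using 4 paper rolls:
  roll 1: 28 + 5 = 33
  roll 2: 27 + 11 = 38
  roll 3: 22 + 12 = 34
  roll 4: 20 = 20
This matches the lower bound, so 4 is optimal.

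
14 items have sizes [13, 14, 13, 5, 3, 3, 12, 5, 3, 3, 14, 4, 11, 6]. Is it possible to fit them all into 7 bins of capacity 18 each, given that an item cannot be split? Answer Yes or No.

Yes

A valid assignment using 7 bins:
  bin 1: 14 + 4 = 18
  bin 2: 14 + 3 = 17
  bin 3: 13 + 5 = 18
  bin 4: 13 + 5 = 18
  bin 5: 12 + 6 = 18
  bin 6: 11 + 3 + 3 = 17
  bin 7: 3 = 3
Every load is within 18, so 7 bins suffice.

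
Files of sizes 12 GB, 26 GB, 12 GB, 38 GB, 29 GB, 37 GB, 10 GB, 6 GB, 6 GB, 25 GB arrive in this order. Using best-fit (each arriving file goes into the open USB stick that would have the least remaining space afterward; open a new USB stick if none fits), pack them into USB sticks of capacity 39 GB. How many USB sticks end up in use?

6

  12 → USB stick 1 (new)  [load 12/39]
  26 → USB stick 1  [load 38/39]
  12 → USB stick 2 (new)  [load 12/39]
  38 → USB stick 3 (new)  [load 38/39]
  29 → USB stick 4 (new)  [load 29/39]
  37 → USB stick 5 (new)  [load 37/39]
  10 → USB stick 4  [load 39/39]
  6 → USB stick 2  [load 18/39]
  6 → USB stick 2  [load 24/39]
  25 → USB stick 6 (new)  [load 25/39]
6 USB sticks opened.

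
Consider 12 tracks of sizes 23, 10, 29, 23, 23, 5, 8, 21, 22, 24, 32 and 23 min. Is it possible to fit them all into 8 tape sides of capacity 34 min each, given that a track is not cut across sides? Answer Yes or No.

No

Total = 243 min; ⌈243/34⌉ = 8.
9 tracks each exceed half the capacity and cannot share a side, forcing at least 9 tape sides.
At least 9 tape sides are required, but only 8 are allowed.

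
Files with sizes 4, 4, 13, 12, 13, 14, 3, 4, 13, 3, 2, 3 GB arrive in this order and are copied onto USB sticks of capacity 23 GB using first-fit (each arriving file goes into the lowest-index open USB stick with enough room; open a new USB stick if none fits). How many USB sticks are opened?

5

  4 → USB stick 1 (new)  [load 4/23]
  4 → USB stick 1  [load 8/23]
  13 → USB stick 1  [load 21/23]
  12 → USB stick 2 (new)  [load 12/23]
  13 → USB stick 3 (new)  [load 13/23]
  14 → USB stick 4 (new)  [load 14/23]
  3 → USB stick 2  [load 15/23]
  4 → USB stick 2  [load 19/23]
  13 → USB stick 5 (new)  [load 13/23]
  3 → USB stick 2  [load 22/23]
  2 → USB stick 1  [load 23/23]
  3 → USB stick 3  [load 16/23]
5 USB sticks opened.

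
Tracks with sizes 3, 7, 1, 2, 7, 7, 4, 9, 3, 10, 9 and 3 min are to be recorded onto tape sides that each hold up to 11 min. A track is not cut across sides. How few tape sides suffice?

Total = 10 + 9 + 9 + 7 + 7 + 7 + 4 + 3 + 3 + 3 + 2 + 1 = 65 min.
Lower bound: ⌈65/11⌉ = 6 tape sides.
A packing using 7 tape sides:
  side 1: 10 + 1 = 11
  side 2: 9 + 2 = 11
  side 3: 9 = 9
  side 4: 7 + 4 = 11
  side 5: 7 + 3 = 10
  side 6: 7 + 3 = 10
  side 7: 3 = 3
No arrangement into 6 tape sides stays within capacity, so 7 is optimal.

7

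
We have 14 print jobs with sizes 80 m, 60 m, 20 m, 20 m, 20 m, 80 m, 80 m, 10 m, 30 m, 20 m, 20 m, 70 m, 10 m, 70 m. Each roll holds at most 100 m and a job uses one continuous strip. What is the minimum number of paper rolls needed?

Total = 80 + 80 + 80 + 70 + 70 + 60 + 30 + 20 + 20 + 20 + 20 + 20 + 10 + 10 = 590 m.
Lower bound: ⌈590/100⌉ = 6 paper rolls.
A packing using 6 paper rolls:
  roll 1: 80 + 20 = 100
  roll 2: 80 + 20 = 100
  roll 3: 80 + 20 = 100
  roll 4: 70 + 30 = 100
  roll 5: 70 + 20 + 10 = 100
  roll 6: 60 + 20 + 10 = 90
This matches the lower bound, so 6 is optimal.

6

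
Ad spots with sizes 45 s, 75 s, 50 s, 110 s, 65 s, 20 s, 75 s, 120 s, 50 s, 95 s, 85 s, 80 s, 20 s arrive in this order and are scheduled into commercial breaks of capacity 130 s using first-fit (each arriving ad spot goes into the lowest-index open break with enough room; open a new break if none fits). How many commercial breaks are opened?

  45 → break 1 (new)  [load 45/130]
  75 → break 1  [load 120/130]
  50 → break 2 (new)  [load 50/130]
  110 → break 3 (new)  [load 110/130]
  65 → break 2  [load 115/130]
  20 → break 3  [load 130/130]
  75 → break 4 (new)  [load 75/130]
  120 → break 5 (new)  [load 120/130]
  50 → break 4  [load 125/130]
  95 → break 6 (new)  [load 95/130]
  85 → break 7 (new)  [load 85/130]
  80 → break 8 (new)  [load 80/130]
  20 → break 6  [load 115/130]
8 commercial breaks opened.

8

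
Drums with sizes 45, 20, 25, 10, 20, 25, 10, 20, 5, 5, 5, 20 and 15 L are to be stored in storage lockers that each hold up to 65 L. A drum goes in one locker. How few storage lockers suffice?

Total = 45 + 25 + 25 + 20 + 20 + 20 + 20 + 15 + 10 + 10 + 5 + 5 + 5 = 225 L.
Lower bound: ⌈225/65⌉ = 4 storage lockers.
A packing using 4 storage lockers:
  locker 1: 45 + 20 = 65
  locker 2: 25 + 25 + 15 = 65
  locker 3: 20 + 20 + 20 + 5 = 65
  locker 4: 10 + 10 + 5 + 5 = 30
This matches the lower bound, so 4 is optimal.

4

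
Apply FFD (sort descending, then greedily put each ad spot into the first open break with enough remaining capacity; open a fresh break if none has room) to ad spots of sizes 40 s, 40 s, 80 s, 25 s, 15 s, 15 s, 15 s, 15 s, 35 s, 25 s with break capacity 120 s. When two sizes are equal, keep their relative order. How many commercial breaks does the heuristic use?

Sorted descending: 80, 40, 40, 35, 25, 25, 15, 15, 15, 15.
  80 → break 1 (new)  [load 80/120]
  40 → break 1  [load 120/120]
  40 → break 2 (new)  [load 40/120]
  35 → break 2  [load 75/120]
  25 → break 2  [load 100/120]
  25 → break 3 (new)  [load 25/120]
  15 → break 2  [load 115/120]
  15 → break 3  [load 40/120]
  15 → break 3  [load 55/120]
  15 → break 3  [load 70/120]
3 commercial breaks opened.

3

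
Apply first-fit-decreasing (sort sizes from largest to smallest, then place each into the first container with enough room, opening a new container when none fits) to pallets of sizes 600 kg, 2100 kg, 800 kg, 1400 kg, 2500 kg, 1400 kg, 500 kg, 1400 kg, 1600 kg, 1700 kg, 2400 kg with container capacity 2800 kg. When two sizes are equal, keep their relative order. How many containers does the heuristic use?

7

Sorted descending: 2500, 2400, 2100, 1700, 1600, 1400, 1400, 1400, 800, 600, 500.
  2500 → container 1 (new)  [load 2500/2800]
  2400 → container 2 (new)  [load 2400/2800]
  2100 → container 3 (new)  [load 2100/2800]
  1700 → container 4 (new)  [load 1700/2800]
  1600 → container 5 (new)  [load 1600/2800]
  1400 → container 6 (new)  [load 1400/2800]
  1400 → container 6  [load 2800/2800]
  1400 → container 7 (new)  [load 1400/2800]
  800 → container 4  [load 2500/2800]
  600 → container 3  [load 2700/2800]
  500 → container 5  [load 2100/2800]
7 containers opened.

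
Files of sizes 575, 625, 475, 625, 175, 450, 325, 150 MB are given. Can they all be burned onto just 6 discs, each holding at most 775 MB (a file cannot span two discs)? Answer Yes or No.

Yes

A valid assignment using 5 discs:
  disc 1: 625 + 150 = 775
  disc 2: 625 = 625
  disc 3: 575 + 175 = 750
  disc 4: 475 = 475
  disc 5: 450 + 325 = 775
That uses only 5 ≤ 6, so 6 discs are enough.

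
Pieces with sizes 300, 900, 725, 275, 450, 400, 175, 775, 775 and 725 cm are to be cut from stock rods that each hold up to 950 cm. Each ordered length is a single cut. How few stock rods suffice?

Total = 900 + 775 + 775 + 725 + 725 + 450 + 400 + 300 + 275 + 175 = 5500 cm.
Lower bound: ⌈5500/950⌉ = 6 stock rods.
A packing using 7 stock rods:
  stock rod 1: 900 = 900
  stock rod 2: 775 + 175 = 950
  stock rod 3: 775 = 775
  stock rod 4: 725 = 725
  stock rod 5: 725 = 725
  stock rod 6: 450 + 400 = 850
  stock rod 7: 300 + 275 = 575
No arrangement into 6 stock rods stays within capacity, so 7 is optimal.

7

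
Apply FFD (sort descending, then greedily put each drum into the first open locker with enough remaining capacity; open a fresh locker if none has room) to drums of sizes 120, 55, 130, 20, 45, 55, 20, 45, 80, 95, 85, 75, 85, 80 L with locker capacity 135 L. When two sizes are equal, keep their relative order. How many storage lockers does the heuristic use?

8

Sorted descending: 130, 120, 95, 85, 85, 80, 80, 75, 55, 55, 45, 45, 20, 20.
  130 → locker 1 (new)  [load 130/135]
  120 → locker 2 (new)  [load 120/135]
  95 → locker 3 (new)  [load 95/135]
  85 → locker 4 (new)  [load 85/135]
  85 → locker 5 (new)  [load 85/135]
  80 → locker 6 (new)  [load 80/135]
  80 → locker 7 (new)  [load 80/135]
  75 → locker 8 (new)  [load 75/135]
  55 → locker 6  [load 135/135]
  55 → locker 7  [load 135/135]
  45 → locker 4  [load 130/135]
  45 → locker 5  [load 130/135]
  20 → locker 3  [load 115/135]
  20 → locker 3  [load 135/135]
8 storage lockers opened.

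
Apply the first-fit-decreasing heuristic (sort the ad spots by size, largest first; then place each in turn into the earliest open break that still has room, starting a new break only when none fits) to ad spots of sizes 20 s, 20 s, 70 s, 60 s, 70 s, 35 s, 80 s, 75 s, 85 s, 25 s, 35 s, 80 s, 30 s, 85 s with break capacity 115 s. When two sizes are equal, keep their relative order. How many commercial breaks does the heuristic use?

Sorted descending: 85, 85, 80, 80, 75, 70, 70, 60, 35, 35, 30, 25, 20, 20.
  85 → break 1 (new)  [load 85/115]
  85 → break 2 (new)  [load 85/115]
  80 → break 3 (new)  [load 80/115]
  80 → break 4 (new)  [load 80/115]
  75 → break 5 (new)  [load 75/115]
  70 → break 6 (new)  [load 70/115]
  70 → break 7 (new)  [load 70/115]
  60 → break 8 (new)  [load 60/115]
  35 → break 3  [load 115/115]
  35 → break 4  [load 115/115]
  30 → break 1  [load 115/115]
  25 → break 2  [load 110/115]
  20 → break 5  [load 95/115]
  20 → break 5  [load 115/115]
8 commercial breaks opened.

8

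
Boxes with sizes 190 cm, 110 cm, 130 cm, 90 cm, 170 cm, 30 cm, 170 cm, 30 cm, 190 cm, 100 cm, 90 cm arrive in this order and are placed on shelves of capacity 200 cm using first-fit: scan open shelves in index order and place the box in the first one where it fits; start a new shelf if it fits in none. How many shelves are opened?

7

  190 → shelf 1 (new)  [load 190/200]
  110 → shelf 2 (new)  [load 110/200]
  130 → shelf 3 (new)  [load 130/200]
  90 → shelf 2  [load 200/200]
  170 → shelf 4 (new)  [load 170/200]
  30 → shelf 3  [load 160/200]
  170 → shelf 5 (new)  [load 170/200]
  30 → shelf 3  [load 190/200]
  190 → shelf 6 (new)  [load 190/200]
  100 → shelf 7 (new)  [load 100/200]
  90 → shelf 7  [load 190/200]
7 shelves opened.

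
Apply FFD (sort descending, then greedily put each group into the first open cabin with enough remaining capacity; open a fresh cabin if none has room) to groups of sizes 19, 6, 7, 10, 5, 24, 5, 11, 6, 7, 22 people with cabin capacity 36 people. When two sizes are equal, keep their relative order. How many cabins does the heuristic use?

Sorted descending: 24, 22, 19, 11, 10, 7, 7, 6, 6, 5, 5.
  24 → cabin 1 (new)  [load 24/36]
  22 → cabin 2 (new)  [load 22/36]
  19 → cabin 3 (new)  [load 19/36]
  11 → cabin 1  [load 35/36]
  10 → cabin 2  [load 32/36]
  7 → cabin 3  [load 26/36]
  7 → cabin 3  [load 33/36]
  6 → cabin 4 (new)  [load 6/36]
  6 → cabin 4  [load 12/36]
  5 → cabin 4  [load 17/36]
  5 → cabin 4  [load 22/36]
4 cabins opened.

4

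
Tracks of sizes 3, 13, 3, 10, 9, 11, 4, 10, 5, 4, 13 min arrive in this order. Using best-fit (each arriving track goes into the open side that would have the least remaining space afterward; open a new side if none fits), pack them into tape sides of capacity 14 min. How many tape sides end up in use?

  3 → side 1 (new)  [load 3/14]
  13 → side 2 (new)  [load 13/14]
  3 → side 1  [load 6/14]
  10 → side 3 (new)  [load 10/14]
  9 → side 4 (new)  [load 9/14]
  11 → side 5 (new)  [load 11/14]
  4 → side 3  [load 14/14]
  10 → side 6 (new)  [load 10/14]
  5 → side 4  [load 14/14]
  4 → side 6  [load 14/14]
  13 → side 7 (new)  [load 13/14]
7 tape sides opened.

7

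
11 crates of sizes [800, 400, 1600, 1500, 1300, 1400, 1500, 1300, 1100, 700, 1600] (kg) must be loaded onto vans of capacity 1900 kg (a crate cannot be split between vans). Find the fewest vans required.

Total = 1600 + 1600 + 1500 + 1500 + 1400 + 1300 + 1300 + 1100 + 800 + 700 + 400 = 13200 kg.
Lower bound: ⌈13200/1900⌉ = 7 vans.
Also, 8 crates each exceed 950 kg, and no two of those can share a van, so at least 8 vans are needed.
A packing using 9 vans:
  van 1: 1600 = 1600
  van 2: 1600 = 1600
  van 3: 1500 + 400 = 1900
  van 4: 1500 = 1500
  van 5: 1400 = 1400
  van 6: 1300 = 1300
  van 7: 1300 = 1300
  van 8: 1100 + 800 = 1900
  van 9: 700 = 700
No arrangement into 8 vans stays within capacity, so 9 is optimal.

9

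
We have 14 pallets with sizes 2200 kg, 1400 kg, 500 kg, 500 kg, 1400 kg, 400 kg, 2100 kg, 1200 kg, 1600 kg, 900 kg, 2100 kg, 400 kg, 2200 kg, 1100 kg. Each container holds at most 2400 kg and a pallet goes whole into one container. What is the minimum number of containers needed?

8

Total = 2200 + 2200 + 2100 + 2100 + 1600 + 1400 + 1400 + 1200 + 1100 + 900 + 500 + 500 + 400 + 400 = 18000 kg.
Lower bound: ⌈18000/2400⌉ = 8 containers.
A packing using 8 containers:
  container 1: 2200 = 2200
  container 2: 2200 = 2200
  container 3: 2100 = 2100
  container 4: 2100 = 2100
  container 5: 1600 + 400 + 400 = 2400
  container 6: 1400 + 900 = 2300
  container 7: 1400 + 500 + 500 = 2400
  container 8: 1200 + 1100 = 2300
This matches the lower bound, so 8 is optimal.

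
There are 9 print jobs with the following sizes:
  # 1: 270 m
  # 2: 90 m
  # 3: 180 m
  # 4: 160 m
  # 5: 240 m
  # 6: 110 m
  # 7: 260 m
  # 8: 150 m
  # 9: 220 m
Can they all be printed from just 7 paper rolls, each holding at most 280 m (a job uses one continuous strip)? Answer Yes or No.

Yes

A valid assignment using 7 paper rolls:
  roll 1: 270 = 270
  roll 2: 260 = 260
  roll 3: 240 = 240
  roll 4: 220 = 220
  roll 5: 180 + 90 = 270
  roll 6: 160 + 110 = 270
  roll 7: 150 = 150
Every load is within 280 m, so 7 paper rolls suffice.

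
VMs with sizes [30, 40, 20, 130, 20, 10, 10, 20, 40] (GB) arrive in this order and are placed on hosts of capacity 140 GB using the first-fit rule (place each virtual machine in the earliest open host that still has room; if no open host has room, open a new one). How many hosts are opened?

  30 → host 1 (new)  [load 30/140]
  40 → host 1  [load 70/140]
  20 → host 1  [load 90/140]
  130 → host 2 (new)  [load 130/140]
  20 → host 1  [load 110/140]
  10 → host 1  [load 120/140]
  10 → host 1  [load 130/140]
  20 → host 3 (new)  [load 20/140]
  40 → host 3  [load 60/140]
3 hosts opened.

3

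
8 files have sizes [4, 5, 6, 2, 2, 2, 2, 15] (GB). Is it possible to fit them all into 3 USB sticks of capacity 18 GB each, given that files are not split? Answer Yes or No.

A valid assignment using 3 USB sticks:
  USB stick 1: 15 + 2 = 17
  USB stick 2: 6 + 5 + 4 + 2 = 17
  USB stick 3: 2 + 2 = 4
Every load is within 18 GB, so 3 USB sticks suffice.

Yes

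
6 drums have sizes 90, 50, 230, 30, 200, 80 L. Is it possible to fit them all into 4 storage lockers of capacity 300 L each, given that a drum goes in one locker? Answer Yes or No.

A valid assignment using 3 storage lockers:
  locker 1: 230 + 50 = 280
  locker 2: 200 + 90 = 290
  locker 3: 80 + 30 = 110
That uses only 3 ≤ 4, so 4 storage lockers are enough.

Yes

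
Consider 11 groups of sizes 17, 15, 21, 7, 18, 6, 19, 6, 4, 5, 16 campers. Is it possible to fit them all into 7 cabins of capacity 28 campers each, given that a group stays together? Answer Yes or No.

A valid assignment using 6 cabins:
  cabin 1: 21 + 7 = 28
  cabin 2: 19 + 6 = 25
  cabin 3: 18 + 6 + 4 = 28
  cabin 4: 17 + 5 = 22
  cabin 5: 16 = 16
  cabin 6: 15 = 15
That uses only 6 ≤ 7, so 7 cabins are enough.

Yes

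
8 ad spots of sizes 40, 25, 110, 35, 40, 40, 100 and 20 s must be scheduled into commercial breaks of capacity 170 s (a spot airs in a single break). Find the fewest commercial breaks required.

3

Total = 110 + 100 + 40 + 40 + 40 + 35 + 25 + 20 = 410 s.
Lower bound: ⌈410/170⌉ = 3 commercial breaks.
A packing using 3 commercial breaks:
  break 1: 110 + 40 + 20 = 170
  break 2: 100 + 40 + 25 = 165
  break 3: 40 + 35 = 75
This matches the lower bound, so 3 is optimal.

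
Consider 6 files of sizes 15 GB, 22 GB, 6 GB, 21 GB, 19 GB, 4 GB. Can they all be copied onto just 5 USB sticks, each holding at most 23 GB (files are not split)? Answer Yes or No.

A valid assignment using 4 USB sticks:
  USB stick 1: 22 = 22
  USB stick 2: 21 = 21
  USB stick 3: 19 + 4 = 23
  USB stick 4: 15 + 6 = 21
That uses only 4 ≤ 5, so 5 USB sticks are enough.

Yes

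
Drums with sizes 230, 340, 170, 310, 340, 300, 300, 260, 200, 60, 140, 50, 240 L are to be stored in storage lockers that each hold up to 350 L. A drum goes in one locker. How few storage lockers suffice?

10

Total = 340 + 340 + 310 + 300 + 300 + 260 + 240 + 230 + 200 + 170 + 140 + 60 + 50 = 2940 L.
Lower bound: ⌈2940/350⌉ = 9 storage lockers.
A packing using 10 storage lockers:
  locker 1: 340 = 340
  locker 2: 340 = 340
  locker 3: 310 = 310
  locker 4: 300 + 50 = 350
  locker 5: 300 = 300
  locker 6: 260 + 60 = 320
  locker 7: 240 = 240
  locker 8: 230 = 230
  locker 9: 200 + 140 = 340
  locker 10: 170 = 170
No arrangement into 9 storage lockers stays within capacity, so 10 is optimal.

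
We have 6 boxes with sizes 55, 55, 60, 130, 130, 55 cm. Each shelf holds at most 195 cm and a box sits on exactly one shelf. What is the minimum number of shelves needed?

3

Total = 130 + 130 + 60 + 55 + 55 + 55 = 485 cm.
Lower bound: ⌈485/195⌉ = 3 shelves.
A packing using 3 shelves:
  shelf 1: 130 + 60 = 190
  shelf 2: 130 + 55 = 185
  shelf 3: 55 + 55 = 110
This matches the lower bound, so 3 is optimal.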